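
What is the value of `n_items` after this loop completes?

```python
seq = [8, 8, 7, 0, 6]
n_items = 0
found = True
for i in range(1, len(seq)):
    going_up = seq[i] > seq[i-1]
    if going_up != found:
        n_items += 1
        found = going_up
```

Count direction changes in [8, 8, 7, 0, 6]
`n_items` takes the values: 0 → 1 → 2

Answer: 2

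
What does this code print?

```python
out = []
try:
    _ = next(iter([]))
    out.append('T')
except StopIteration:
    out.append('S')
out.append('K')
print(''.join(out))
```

Execution trace: 'S' (except StopIteration) → 'K' (after the try/except). Output: SK

Answer: SK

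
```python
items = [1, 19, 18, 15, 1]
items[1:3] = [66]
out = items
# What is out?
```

Trace:
`items = [1, 19, 18, 15, 1]` → items = [1, 19, 18, 15, 1]
`items[1:3] = [66]` → items = [1, 66, 15, 1]
`out = items` → out = [1, 66, 15, 1]
So out = [1, 66, 15, 1]

Answer: [1, 66, 15, 1]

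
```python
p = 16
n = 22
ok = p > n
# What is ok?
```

Trace:
`p = 16` → p = 16
`n = 22` → n = 22
`ok = p > n` → ok = False
So ok = False

Answer: False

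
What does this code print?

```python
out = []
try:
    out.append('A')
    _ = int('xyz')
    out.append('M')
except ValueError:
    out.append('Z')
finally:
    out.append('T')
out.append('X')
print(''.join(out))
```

Execution trace: 'A' (try body) → 'Z' (except ValueError) → 'T' (finally) → 'X' (after the try/except). Output: AZTX

Answer: AZTX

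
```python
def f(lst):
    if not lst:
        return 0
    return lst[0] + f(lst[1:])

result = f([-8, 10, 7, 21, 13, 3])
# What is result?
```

(-8) + 10 + 7 + 21 + 13 + 3 + 0 = 46

Answer: 46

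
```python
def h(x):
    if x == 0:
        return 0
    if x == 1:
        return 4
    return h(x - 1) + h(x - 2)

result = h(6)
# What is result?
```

Build up from base cases: h(0)=0, h(1)=4, h(2)=4, h(3)=8, h(4)=12, h(5)=20, h(6)=32

Answer: 32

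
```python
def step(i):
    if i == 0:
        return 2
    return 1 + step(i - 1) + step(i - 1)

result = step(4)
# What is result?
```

step(i) = 1 + 2·step(i-1), step(0)=2. Closed form: (2+1)·2^4 - 1 = 47.

Answer: 47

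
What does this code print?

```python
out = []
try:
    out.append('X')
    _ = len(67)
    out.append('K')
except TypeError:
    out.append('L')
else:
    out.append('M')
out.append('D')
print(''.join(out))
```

Execution trace: 'X' (try body) → 'L' (except TypeError) → 'D' (after the try/except). Output: XLD

Answer: XLD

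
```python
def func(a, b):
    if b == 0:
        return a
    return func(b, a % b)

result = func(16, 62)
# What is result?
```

func(16, 62) -> func(62, 16) -> func(16, 14) -> func(14, 2) -> func(2, 0) -> 2

Answer: 2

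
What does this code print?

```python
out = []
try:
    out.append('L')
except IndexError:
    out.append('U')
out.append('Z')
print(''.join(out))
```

Execution trace: 'L' (try body, no exception) → 'Z' (after the try/except). Output: LZ

Answer: LZ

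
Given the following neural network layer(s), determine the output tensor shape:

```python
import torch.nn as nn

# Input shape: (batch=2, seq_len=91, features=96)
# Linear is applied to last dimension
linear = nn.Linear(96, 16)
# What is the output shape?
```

Input: (2, 91, 96) -> Output: (2, 91, 16)

Answer: (2, 91, 16)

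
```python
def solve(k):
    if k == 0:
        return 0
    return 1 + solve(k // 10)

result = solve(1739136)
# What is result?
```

Count of digits of 1739136: 7

Answer: 7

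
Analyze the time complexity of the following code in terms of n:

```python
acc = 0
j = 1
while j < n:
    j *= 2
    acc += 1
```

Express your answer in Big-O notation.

Each loop level contributes: log n. Multiplying the contributions gives O(log n).

Answer: O(log n)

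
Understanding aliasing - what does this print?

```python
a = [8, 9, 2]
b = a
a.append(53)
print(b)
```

Key concept: basic list aliasing.
Step by step:
`a = [8, 9, 2]` → a = [8, 9, 2]
`b = a` → b = [8, 9, 2] (same object as a)
`a.append(53)` → a = [8, 9, 2, 53] (same object as b); b = [8, 9, 2, 53] (same object as a)
`print(b)` → prints [8, 9, 2, 53]

Answer: [8, 9, 2, 53]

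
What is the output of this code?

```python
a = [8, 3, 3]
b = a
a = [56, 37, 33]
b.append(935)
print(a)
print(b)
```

Key concept: rebinding vs mutation: a is rebound to a new list, b still points at the original.
Step by step:
`a = [8, 3, 3]` → a = [8, 3, 3]
`b = a` → b = [8, 3, 3] (same object as a)
`a = [56, 37, 33]` → a = [56, 37, 33]
`b.append(935)` → b = [8, 3, 3, 935]
`print(a)` → prints [56, 37, 33]
`print(b)` → prints [8, 3, 3, 935]

Answer:
[56, 37, 33]
[8, 3, 3, 935]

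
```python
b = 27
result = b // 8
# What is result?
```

Trace:
`b = 27` → b = 27
`result = b // 8` → result = 3
So result = 3

Answer: 3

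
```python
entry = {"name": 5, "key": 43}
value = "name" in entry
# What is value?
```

Trace:
`entry = {"name": 5, "key": 43}` → entry = {'name': 5, 'key': 43}
`value = "name" in entry` → value = True
So value = True

Answer: True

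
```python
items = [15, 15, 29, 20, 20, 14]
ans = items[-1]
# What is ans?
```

Trace:
`items = [15, 15, 29, 20, 20, 14]` → items = [15, 15, 29, 20, 20, 14]
`ans = items[-1]` → ans = 14
So ans = 14

Answer: 14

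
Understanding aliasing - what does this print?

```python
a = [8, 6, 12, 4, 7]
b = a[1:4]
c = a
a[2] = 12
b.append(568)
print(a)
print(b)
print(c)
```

Key concept: slice vs alias.
Step by step:
`a = [8, 6, 12, 4, 7]` → a = [8, 6, 12, 4, 7]
`b = a[1:4]` → b = [6, 12, 4]
`c = a` → c = [8, 6, 12, 4, 7] (same object as a)
`a[2] = 12` → a = [8, 6, 12, 4, 7] (same object as c)
`b.append(568)` → b = [6, 12, 4, 568]
`print(a)` → prints [8, 6, 12, 4, 7]
`print(b)` → prints [6, 12, 4, 568]
`print(c)` → prints [8, 6, 12, 4, 7]

Answer:
[8, 6, 12, 4, 7]
[6, 12, 4, 568]
[8, 6, 12, 4, 7]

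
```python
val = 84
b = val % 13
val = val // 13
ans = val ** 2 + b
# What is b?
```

Trace:
`val = 84` → val = 84
`b = val % 13` → b = 6
`val = val // 13` → val = 6
`ans = val ** 2 + b` → ans = 42
So b = 6

Answer: 6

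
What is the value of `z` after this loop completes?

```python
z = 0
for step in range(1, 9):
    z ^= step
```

XOR of 1 to 8
`z` takes the values: 0 → 1 → 3 → 0 → 4 → 1 → 7 → 0 → 8

Answer: 8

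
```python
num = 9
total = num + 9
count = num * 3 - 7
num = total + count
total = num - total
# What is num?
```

Trace:
`num = 9` → num = 9
`total = num + 9` → total = 18
`count = num * 3 - 7` → count = 20
`num = total + count` → num = 38
`total = num - total` → total = 20
So num = 38

Answer: 38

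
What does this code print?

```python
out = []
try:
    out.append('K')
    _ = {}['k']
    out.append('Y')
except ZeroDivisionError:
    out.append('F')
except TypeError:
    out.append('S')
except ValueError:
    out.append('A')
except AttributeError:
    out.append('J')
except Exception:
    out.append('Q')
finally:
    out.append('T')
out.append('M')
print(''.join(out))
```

Execution trace: 'K' (try body) → 'Q' (except Exception) → 'T' (finally) → 'M' (after the try/except). Output: KQTM

Answer: KQTM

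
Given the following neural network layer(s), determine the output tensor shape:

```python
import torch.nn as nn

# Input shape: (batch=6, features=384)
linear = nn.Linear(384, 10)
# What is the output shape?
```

Input: (6, 384) -> Output: (6, 10)

Answer: (6, 10)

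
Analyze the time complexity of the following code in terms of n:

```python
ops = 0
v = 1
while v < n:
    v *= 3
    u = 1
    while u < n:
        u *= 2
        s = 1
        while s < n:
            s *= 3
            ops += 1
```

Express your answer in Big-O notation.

Each loop level contributes: log n × log n × log n. Multiplying the contributions gives O(log^3 n).

Answer: O(log^3 n)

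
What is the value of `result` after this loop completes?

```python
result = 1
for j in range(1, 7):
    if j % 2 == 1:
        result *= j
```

Product of odd numbers 1 to 6
`result` takes the values: 1 → 3 → 15

Answer: 15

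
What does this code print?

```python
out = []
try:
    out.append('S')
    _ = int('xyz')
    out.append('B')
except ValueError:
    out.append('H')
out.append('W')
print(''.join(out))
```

Execution trace: 'S' (try body) → 'H' (except ValueError) → 'W' (after the try/except). Output: SHW

Answer: SHW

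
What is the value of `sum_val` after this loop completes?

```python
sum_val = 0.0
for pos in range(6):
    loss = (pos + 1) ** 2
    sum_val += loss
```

Sum of squared losses 1² + 2² + ... + 6²
`sum_val` takes the values: 0.0 → 1.0 → 5.0 → 14.0 → 30.0 → 55.0 → 91.0

Answer: 91.0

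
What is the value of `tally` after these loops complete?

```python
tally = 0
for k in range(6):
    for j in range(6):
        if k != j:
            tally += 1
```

6² - 6 (exclude diagonal)
`tally` takes the values: 0 → 1 → 2 → 3 → 4 → 5 → 6 → 7 → 8 → 9 → 10 → 11 → 12 → 13 → 14 → 15 → 16 → 17 → 18 → 19 → 20 → 21 → 22 → 23 → 24 → 25 → 26 → 27 → 28 → 29 → 30

Answer: 30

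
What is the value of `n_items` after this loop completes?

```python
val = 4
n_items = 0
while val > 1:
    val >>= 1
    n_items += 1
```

Count right shifts until 1
`n_items` takes the values: 0 → 1 → 2

Answer: 2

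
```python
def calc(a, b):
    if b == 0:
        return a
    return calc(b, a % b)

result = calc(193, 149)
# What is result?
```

calc(193, 149) -> calc(149, 44) -> calc(44, 17) -> calc(17, 10) -> calc(10, 7) -> calc(7, 3) -> calc(3, 1) -> calc(1, 0) -> 1

Answer: 1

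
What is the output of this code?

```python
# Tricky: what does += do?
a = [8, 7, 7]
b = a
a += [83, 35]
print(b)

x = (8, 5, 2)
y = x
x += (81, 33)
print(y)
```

Key concept: += behavior differs for mutable vs immutable.
Step by step:
`a = [8, 7, 7]` → a = [8, 7, 7]
`b = a` → b = [8, 7, 7] (same object as a)
`a += [83, 35]` → a = [8, 7, 7, 83, 35] (same object as b); b = [8, 7, 7, 83, 35] (same object as a)
`print(b)` → prints [8, 7, 7, 83, 35]
`x = (8, 5, 2)` → x = (8, 5, 2)
`y = x` → y = (8, 5, 2)
`x += (81, 33)` → x = (8, 5, 2, 81, 33)
`print(y)` → prints (8, 5, 2)

Answer:
[8, 7, 7, 83, 35]
(8, 5, 2)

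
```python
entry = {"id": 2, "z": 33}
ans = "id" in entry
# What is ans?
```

Trace:
`entry = {"id": 2, "z": 33}` → entry = {'id': 2, 'z': 33}
`ans = "id" in entry` → ans = True
So ans = True

Answer: True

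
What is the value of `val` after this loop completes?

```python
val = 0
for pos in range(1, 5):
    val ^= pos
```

XOR of 1 to 4
`val` takes the values: 0 → 1 → 3 → 0 → 4

Answer: 4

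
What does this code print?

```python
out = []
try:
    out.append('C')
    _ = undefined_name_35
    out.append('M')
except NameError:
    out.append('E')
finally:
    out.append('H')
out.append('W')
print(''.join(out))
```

Execution trace: 'C' (try body) → 'E' (except NameError) → 'H' (finally) → 'W' (after the try/except). Output: CEHW

Answer: CEHW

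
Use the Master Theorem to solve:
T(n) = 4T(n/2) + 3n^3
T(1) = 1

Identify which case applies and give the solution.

a=4, b=2, f(n)=3n^3. log_2(4) = 2. Since c=3 > 2 and the regularity condition holds (4(n/2)^3 = (4/2^3)n^3 with 4/2^3 < 1), Case 3 applies: T(n) = Θ(f(n)) = O(n^3).

Answer: O(n^3) - Case 3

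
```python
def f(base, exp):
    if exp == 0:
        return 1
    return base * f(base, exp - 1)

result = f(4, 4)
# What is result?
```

f(4, 4) = 4 * 4 * 4 * 4 = 256

Answer: 256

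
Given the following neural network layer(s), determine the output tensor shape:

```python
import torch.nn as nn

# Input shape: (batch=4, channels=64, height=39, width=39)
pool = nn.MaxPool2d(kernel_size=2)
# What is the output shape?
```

Input: (4, 64, 39, 39) -> Output: (4, 64, 19, 19)

Answer: (4, 64, 19, 19)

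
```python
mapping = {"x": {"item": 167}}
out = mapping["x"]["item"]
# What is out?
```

Trace:
`mapping = {"x": {"item": 167}}` → mapping = {'x': {'item': 167}}
`out = mapping["x"]["item"]` → out = 167
So out = 167

Answer: 167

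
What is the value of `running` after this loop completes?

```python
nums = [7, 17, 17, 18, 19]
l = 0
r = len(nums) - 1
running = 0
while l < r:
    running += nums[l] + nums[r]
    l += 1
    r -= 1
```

Sum of pairs from ends
`running` takes the values: 0 → 26 → 61

Answer: 61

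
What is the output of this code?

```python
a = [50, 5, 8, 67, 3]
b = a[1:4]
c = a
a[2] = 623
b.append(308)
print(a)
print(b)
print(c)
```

Key concept: slice vs alias.
Step by step:
`a = [50, 5, 8, 67, 3]` → a = [50, 5, 8, 67, 3]
`b = a[1:4]` → b = [5, 8, 67]
`c = a` → c = [50, 5, 8, 67, 3] (same object as a)
`a[2] = 623` → a = [50, 5, 623, 67, 3] (same object as c); c = [50, 5, 623, 67, 3] (same object as a)
`b.append(308)` → b = [5, 8, 67, 308]
`print(a)` → prints [50, 5, 623, 67, 3]
`print(b)` → prints [5, 8, 67, 308]
`print(c)` → prints [50, 5, 623, 67, 3]

Answer:
[50, 5, 623, 67, 3]
[5, 8, 67, 308]
[50, 5, 623, 67, 3]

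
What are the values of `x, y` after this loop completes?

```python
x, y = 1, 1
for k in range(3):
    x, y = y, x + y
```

Fibonacci: after 3 iterations
`x, y` takes the values: (1, 1) → (1, 2) → (2, 3) → (3, 5)

Answer: 3, 5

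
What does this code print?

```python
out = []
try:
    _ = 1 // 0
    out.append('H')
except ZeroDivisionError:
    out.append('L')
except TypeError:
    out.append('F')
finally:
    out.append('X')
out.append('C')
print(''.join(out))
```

Execution trace: 'L' (except ZeroDivisionError) → 'X' (finally) → 'C' (after the try/except). Output: LXC

Answer: LXC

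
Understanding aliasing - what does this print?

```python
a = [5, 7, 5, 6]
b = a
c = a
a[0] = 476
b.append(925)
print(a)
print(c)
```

Key concept: multiple aliases.
Step by step:
`a = [5, 7, 5, 6]` → a = [5, 7, 5, 6]
`b = a` → b = [5, 7, 5, 6] (same object as a)
`c = a` → c = [5, 7, 5, 6] (same object as a, b)
`a[0] = 476` → a = [476, 7, 5, 6] (same object as b, c); b = [476, 7, 5, 6] (same object as a, c); c = [476, 7, 5, 6] (same object as a, b)
`b.append(925)` → a = [476, 7, 5, 6, 925] (same object as b, c); b = [476, 7, 5, 6, 925] (same object as a, c); c = [476, 7, 5, 6, 925] (same object as a, b)
`print(a)` → prints [476, 7, 5, 6, 925]
`print(c)` → prints [476, 7, 5, 6, 925]

Answer:
[476, 7, 5, 6, 925]
[476, 7, 5, 6, 925]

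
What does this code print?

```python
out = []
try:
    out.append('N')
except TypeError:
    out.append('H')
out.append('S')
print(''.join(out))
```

Execution trace: 'N' (try body, no exception) → 'S' (after the try/except). Output: NS

Answer: NS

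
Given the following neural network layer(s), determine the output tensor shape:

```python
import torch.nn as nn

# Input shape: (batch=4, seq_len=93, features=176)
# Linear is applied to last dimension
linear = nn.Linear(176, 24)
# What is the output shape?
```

Input: (4, 93, 176) -> Output: (4, 93, 24)

Answer: (4, 93, 24)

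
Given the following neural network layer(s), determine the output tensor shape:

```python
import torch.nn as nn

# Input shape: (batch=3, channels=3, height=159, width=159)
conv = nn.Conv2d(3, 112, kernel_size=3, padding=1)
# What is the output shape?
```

Input: (3, 3, 159, 159) -> Output: (3, 112, 159, 159)

Answer: (3, 112, 159, 159)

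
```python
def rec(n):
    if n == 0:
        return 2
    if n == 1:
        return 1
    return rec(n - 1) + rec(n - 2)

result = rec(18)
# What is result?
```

Build up from base cases: rec(0)=2, rec(1)=1, rec(2)=3, rec(3)=4, rec(4)=7, rec(5)=11, rec(6)=18, ..., rec(18)=5778

Answer: 5778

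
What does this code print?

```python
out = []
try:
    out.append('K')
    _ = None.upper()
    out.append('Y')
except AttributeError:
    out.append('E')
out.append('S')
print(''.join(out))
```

Execution trace: 'K' (try body) → 'E' (except AttributeError) → 'S' (after the try/except). Output: KES

Answer: KES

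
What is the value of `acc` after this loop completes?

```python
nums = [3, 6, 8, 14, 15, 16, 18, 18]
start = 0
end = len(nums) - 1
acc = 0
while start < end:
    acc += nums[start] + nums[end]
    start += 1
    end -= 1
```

Sum of pairs from ends
`acc` takes the values: 0 → 21 → 45 → 69 → 98

Answer: 98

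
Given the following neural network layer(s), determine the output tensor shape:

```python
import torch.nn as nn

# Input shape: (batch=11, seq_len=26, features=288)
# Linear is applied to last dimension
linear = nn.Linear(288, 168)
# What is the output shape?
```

Input: (11, 26, 288) -> Output: (11, 26, 168)

Answer: (11, 26, 168)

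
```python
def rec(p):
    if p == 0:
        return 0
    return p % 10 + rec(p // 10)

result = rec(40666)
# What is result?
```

Sum of digits of 40666: 6 + 6 + 6 + 0 + 4 = 22

Answer: 22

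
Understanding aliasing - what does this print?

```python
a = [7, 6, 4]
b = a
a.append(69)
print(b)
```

Key concept: basic list aliasing.
Step by step:
`a = [7, 6, 4]` → a = [7, 6, 4]
`b = a` → b = [7, 6, 4] (same object as a)
`a.append(69)` → a = [7, 6, 4, 69] (same object as b); b = [7, 6, 4, 69] (same object as a)
`print(b)` → prints [7, 6, 4, 69]

Answer: [7, 6, 4, 69]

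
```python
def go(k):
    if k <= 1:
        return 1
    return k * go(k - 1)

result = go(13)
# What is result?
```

go(13) = 13 * 12 * 11 * 10 * 9 * 8 * 7 * 6 * 5 * 4 * 3 * 2 * 1 = 6227020800

Answer: 6227020800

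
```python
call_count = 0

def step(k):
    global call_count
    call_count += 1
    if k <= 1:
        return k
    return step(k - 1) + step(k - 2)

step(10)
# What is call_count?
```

Calls(k) = 1 + Calls(k-1) + Calls(k-2); Calls(0)=Calls(1)=1. For k=10 this gives 177.

Answer: 177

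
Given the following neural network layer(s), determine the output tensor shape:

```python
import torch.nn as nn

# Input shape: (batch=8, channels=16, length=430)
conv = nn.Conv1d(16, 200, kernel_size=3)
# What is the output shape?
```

Input: (8, 16, 430) -> Output: (8, 200, 428)

Answer: (8, 200, 428)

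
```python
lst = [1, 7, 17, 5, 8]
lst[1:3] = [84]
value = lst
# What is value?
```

Trace:
`lst = [1, 7, 17, 5, 8]` → lst = [1, 7, 17, 5, 8]
`lst[1:3] = [84]` → lst = [1, 84, 5, 8]
`value = lst` → value = [1, 84, 5, 8]
So value = [1, 84, 5, 8]

Answer: [1, 84, 5, 8]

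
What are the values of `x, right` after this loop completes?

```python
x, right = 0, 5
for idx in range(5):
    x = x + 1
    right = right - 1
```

x goes 0→5, right goes 5→0
`x, right` takes the values: (0, 5) → (1, 5) → (1, 4) → (2, 4) → (2, 3) → (3, 3) → (3, 2) → (4, 2) → (4, 1) → (5, 1) → (5, 0)

Answer: 5, 0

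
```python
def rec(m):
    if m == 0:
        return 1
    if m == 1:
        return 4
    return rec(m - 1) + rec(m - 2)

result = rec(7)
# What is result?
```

Build up from base cases: rec(0)=1, rec(1)=4, rec(2)=5, rec(3)=9, rec(4)=14, rec(5)=23, rec(6)=37, ..., rec(7)=60

Answer: 60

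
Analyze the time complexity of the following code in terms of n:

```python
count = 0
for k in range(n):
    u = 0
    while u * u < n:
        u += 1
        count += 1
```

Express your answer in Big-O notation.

Each loop level contributes: n × √n. Multiplying the contributions gives O(n√n).

Answer: O(n√n)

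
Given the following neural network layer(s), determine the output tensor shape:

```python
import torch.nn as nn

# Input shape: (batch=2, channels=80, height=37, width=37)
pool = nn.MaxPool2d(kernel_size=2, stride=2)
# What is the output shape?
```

Input: (2, 80, 37, 37) -> Output: (2, 80, 18, 18)

Answer: (2, 80, 18, 18)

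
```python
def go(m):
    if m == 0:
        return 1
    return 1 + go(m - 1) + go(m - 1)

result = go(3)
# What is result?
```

go(m) = 1 + 2·go(m-1), go(0)=1. Closed form: (1+1)·2^3 - 1 = 15.

Answer: 15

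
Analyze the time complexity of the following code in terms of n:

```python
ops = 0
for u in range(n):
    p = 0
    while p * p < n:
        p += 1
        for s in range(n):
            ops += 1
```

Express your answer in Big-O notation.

Each loop level contributes: n × √n × n. Multiplying the contributions gives O(n^2√n).

Answer: O(n^2√n)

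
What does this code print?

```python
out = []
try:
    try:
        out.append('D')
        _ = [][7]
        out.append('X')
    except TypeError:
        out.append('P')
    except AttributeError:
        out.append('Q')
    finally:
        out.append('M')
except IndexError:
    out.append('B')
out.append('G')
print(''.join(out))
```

Execution trace: 'D' (try body) → 'M' (finally) → 'B' (outer except IndexError) → 'G' (after the try/except). Output: DMBG

Answer: DMBG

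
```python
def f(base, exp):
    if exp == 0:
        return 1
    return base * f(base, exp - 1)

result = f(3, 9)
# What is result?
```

f(3, 9) = 3 * 3 * 3 * 3 * 3 * 3 * 3 * 3 * 3 = 19683

Answer: 19683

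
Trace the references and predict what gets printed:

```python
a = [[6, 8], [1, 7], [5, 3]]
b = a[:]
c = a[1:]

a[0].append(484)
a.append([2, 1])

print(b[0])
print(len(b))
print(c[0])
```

Key concept: slice with nested mutation.
Step by step:
`a = [[6, 8], [1, 7], [5, 3]]` → a = [[6, 8], [1, 7], [5, 3]]
`b = a[:]` → b = [[6, 8], [1, 7], [5, 3]]
`c = a[1:]` → c = [[1, 7], [5, 3]]
`a[0].append(484)` → a = [[6, 8, 484], [1, 7], [5, 3]]; b = [[6, 8, 484], [1, 7], [5, 3]]
`a.append([2, 1])` → a = [[6, 8, 484], [1, 7], [5, 3], [2, 1]]
`print(b[0])` → prints [6, 8, 484]
`print(len(b))` → prints 3
`print(c[0])` → prints [1, 7]

Answer:
[6, 8, 484]
3
[1, 7]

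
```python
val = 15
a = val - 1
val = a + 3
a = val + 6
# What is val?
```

Trace:
`val = 15` → val = 15
`a = val - 1` → a = 14
`val = a + 3` → val = 17
`a = val + 6` → a = 23
So val = 17

Answer: 17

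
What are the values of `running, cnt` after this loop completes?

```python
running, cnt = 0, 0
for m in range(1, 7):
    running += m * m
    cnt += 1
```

Sum of squares and count
`running, cnt` takes the values: (0, 0) → (1, 0) → (1, 1) → (5, 1) → (5, 2) → (14, 2) → (14, 3) → (30, 3) → (30, 4) → (55, 4) → (55, 5) → (91, 5) → (91, 6)

Answer: 91, 6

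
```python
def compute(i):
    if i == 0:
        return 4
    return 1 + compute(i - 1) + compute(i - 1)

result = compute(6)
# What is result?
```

compute(i) = 1 + 2·compute(i-1), compute(0)=4. Closed form: (4+1)·2^6 - 1 = 319.

Answer: 319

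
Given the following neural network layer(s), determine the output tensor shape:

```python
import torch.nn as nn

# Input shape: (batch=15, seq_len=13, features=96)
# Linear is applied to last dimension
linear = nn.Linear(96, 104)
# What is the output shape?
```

Input: (15, 13, 96) -> Output: (15, 13, 104)

Answer: (15, 13, 104)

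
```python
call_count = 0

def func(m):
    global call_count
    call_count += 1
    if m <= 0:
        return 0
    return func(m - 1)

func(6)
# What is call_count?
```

Linear recursion stepping by 1: 7 calls from m=6 down to ≤0.

Answer: 7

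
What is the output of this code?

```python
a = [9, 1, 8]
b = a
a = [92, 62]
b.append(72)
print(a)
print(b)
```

Key concept: rebinding vs mutation: a is rebound to a new list, b still points at the original.
Step by step:
`a = [9, 1, 8]` → a = [9, 1, 8]
`b = a` → b = [9, 1, 8] (same object as a)
`a = [92, 62]` → a = [92, 62]
`b.append(72)` → b = [9, 1, 8, 72]
`print(a)` → prints [92, 62]
`print(b)` → prints [9, 1, 8, 72]

Answer:
[92, 62]
[9, 1, 8, 72]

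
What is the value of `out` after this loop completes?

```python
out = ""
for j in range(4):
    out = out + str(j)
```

Concatenate digits 0 to 3
`out` takes the values: "" → "0" → "01" → "012" → "0123"

Answer: "0123"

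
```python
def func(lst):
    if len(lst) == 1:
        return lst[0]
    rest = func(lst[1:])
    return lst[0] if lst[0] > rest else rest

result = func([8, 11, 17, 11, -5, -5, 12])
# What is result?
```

Recursive max over [8, 11, 17, 11, -5, -5, 12] = 17

Answer: 17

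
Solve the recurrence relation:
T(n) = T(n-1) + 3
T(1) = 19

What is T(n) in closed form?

Unrolling: T(n) = T(1) + 3·(n-1) = 19 + 3(n-1) = 3n + 16.

Answer: T(n) = 3n + 16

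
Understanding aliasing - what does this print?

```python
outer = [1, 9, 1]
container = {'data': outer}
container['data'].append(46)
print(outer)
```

Key concept: dict holds reference to list.
Step by step:
`outer = [1, 9, 1]` → outer = [1, 9, 1]
`container = {'data': outer}` → container = {'data': [1, 9, 1]}
`container['data'].append(46)` → outer = [1, 9, 1, 46]; container = {'data': [1, 9, 1, 46]}
`print(outer)` → prints [1, 9, 1, 46]

Answer: [1, 9, 1, 46]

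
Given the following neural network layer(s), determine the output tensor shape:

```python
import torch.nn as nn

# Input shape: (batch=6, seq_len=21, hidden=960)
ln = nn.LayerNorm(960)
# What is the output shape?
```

Input: (6, 21, 960) -> Output: (6, 21, 960)

Answer: (6, 21, 960)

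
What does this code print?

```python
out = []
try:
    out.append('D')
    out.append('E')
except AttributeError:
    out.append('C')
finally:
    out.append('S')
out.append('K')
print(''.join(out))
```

Execution trace: 'D' (try body) → 'E' (try body, no exception) → 'S' (finally) → 'K' (after the try/except). Output: DESK

Answer: DESK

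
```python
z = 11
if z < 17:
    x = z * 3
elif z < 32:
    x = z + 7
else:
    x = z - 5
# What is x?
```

Trace:
`z = 11` → z = 11
`if z < 17: ...` → z < 17 is True → x = 33
So x = 33

Answer: 33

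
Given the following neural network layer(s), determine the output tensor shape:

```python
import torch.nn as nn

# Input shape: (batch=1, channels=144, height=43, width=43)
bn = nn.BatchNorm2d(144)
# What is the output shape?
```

Input: (1, 144, 43, 43) -> Output: (1, 144, 43, 43)

Answer: (1, 144, 43, 43)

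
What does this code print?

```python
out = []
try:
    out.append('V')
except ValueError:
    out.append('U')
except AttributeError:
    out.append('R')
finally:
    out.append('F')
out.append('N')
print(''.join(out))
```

Execution trace: 'V' (try body, no exception) → 'F' (finally) → 'N' (after the try/except). Output: VFN

Answer: VFN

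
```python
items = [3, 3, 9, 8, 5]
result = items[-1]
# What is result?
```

Trace:
`items = [3, 3, 9, 8, 5]` → items = [3, 3, 9, 8, 5]
`result = items[-1]` → result = 5
So result = 5

Answer: 5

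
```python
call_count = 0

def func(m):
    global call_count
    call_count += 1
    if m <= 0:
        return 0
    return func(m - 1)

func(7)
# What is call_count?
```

Linear recursion stepping by 1: 8 calls from m=7 down to ≤0.

Answer: 8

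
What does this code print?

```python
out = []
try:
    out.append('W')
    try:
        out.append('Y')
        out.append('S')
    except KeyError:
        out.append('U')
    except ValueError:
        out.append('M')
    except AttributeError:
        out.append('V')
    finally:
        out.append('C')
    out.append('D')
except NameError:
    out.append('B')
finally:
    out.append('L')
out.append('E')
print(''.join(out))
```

Execution trace: 'W' (try body) → 'Y' (inner try body) → 'S' (inner try body, no exception) → 'C' (inner finally) → 'D' (try body, no exception) → 'L' (finally) → 'E' (after the try/except). Output: WYSCDLE

Answer: WYSCDLE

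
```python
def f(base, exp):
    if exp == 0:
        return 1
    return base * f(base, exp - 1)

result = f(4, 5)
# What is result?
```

f(4, 5) = 4 * 4 * 4 * 4 * 4 = 1024

Answer: 1024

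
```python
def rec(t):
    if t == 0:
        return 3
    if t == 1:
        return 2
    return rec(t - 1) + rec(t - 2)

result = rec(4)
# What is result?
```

Build up from base cases: rec(0)=3, rec(1)=2, rec(2)=5, rec(3)=7, rec(4)=12

Answer: 12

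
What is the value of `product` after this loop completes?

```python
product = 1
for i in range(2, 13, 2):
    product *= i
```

Product of even numbers 2 to 12
`product` takes the values: 1 → 2 → 8 → 48 → 384 → 3840 → 46080

Answer: 46080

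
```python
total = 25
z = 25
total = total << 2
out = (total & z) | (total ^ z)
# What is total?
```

Trace:
`total = 25` → total = 25
`z = 25` → z = 25
`total = total << 2` → total = 100
`out = (total & z) | (total ^ z)` → out = 125
So total = 100

Answer: 100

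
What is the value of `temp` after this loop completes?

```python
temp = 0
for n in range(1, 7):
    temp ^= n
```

XOR of 1 to 6
`temp` takes the values: 0 → 1 → 3 → 0 → 4 → 1 → 7

Answer: 7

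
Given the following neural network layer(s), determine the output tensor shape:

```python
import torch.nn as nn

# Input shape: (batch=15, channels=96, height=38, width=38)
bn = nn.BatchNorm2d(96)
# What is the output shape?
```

Input: (15, 96, 38, 38) -> Output: (15, 96, 38, 38)

Answer: (15, 96, 38, 38)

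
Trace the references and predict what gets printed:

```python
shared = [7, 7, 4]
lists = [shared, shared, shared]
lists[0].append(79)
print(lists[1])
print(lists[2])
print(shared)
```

Key concept: list of same reference.
Step by step:
`shared = [7, 7, 4]` → shared = [7, 7, 4]
`lists = [shared, shared, shared]` → lists = [[7, 7, 4], [7, 7, 4], [7, 7, 4]]
`lists[0].append(79)` → shared = [7, 7, 4, 79]; lists = [[7, 7, 4, 79], [7, 7, 4, 79], [7, 7, 4, 79]]
`print(lists[1])` → prints [7, 7, 4, 79]
`print(lists[2])` → prints [7, 7, 4, 79]
`print(shared)` → prints [7, 7, 4, 79]

Answer:
[7, 7, 4, 79]
[7, 7, 4, 79]
[7, 7, 4, 79]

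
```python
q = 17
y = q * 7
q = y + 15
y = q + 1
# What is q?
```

Trace:
`q = 17` → q = 17
`y = q * 7` → y = 119
`q = y + 15` → q = 134
`y = q + 1` → y = 135
So q = 134

Answer: 134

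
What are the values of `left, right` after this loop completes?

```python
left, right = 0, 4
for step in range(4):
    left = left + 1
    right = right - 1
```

left goes 0→4, right goes 4→0
`left, right` takes the values: (0, 4) → (1, 4) → (1, 3) → (2, 3) → (2, 2) → (3, 2) → (3, 1) → (4, 1) → (4, 0)

Answer: 4, 0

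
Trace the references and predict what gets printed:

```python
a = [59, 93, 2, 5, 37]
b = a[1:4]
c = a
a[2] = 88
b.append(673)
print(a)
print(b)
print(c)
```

Key concept: slice vs alias.
Step by step:
`a = [59, 93, 2, 5, 37]` → a = [59, 93, 2, 5, 37]
`b = a[1:4]` → b = [93, 2, 5]
`c = a` → c = [59, 93, 2, 5, 37] (same object as a)
`a[2] = 88` → a = [59, 93, 88, 5, 37] (same object as c); c = [59, 93, 88, 5, 37] (same object as a)
`b.append(673)` → b = [93, 2, 5, 673]
`print(a)` → prints [59, 93, 88, 5, 37]
`print(b)` → prints [93, 2, 5, 673]
`print(c)` → prints [59, 93, 88, 5, 37]

Answer:
[59, 93, 88, 5, 37]
[93, 2, 5, 673]
[59, 93, 88, 5, 37]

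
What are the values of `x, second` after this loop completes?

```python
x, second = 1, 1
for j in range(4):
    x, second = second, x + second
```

Fibonacci: after 4 iterations
`x, second` takes the values: (1, 1) → (1, 2) → (2, 3) → (3, 5) → (5, 8)

Answer: 5, 8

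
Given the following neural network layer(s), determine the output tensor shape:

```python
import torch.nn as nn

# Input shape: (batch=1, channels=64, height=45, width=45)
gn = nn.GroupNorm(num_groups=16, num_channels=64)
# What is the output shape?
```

Input: (1, 64, 45, 45) -> Output: (1, 64, 45, 45)

Answer: (1, 64, 45, 45)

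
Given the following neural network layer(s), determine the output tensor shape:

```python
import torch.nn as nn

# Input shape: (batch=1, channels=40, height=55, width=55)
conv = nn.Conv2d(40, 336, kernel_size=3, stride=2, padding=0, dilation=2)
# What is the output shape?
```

Input: (1, 40, 55, 55) -> Output: (1, 336, 26, 26)

Answer: (1, 336, 26, 26)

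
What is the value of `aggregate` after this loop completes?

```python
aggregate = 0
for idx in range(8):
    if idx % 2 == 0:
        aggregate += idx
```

Sum of even numbers 0 to 7
`aggregate` takes the values: 0 → 2 → 6 → 12

Answer: 12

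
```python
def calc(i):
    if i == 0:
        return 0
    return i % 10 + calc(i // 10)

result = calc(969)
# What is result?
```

Sum of digits of 969: 9 + 6 + 9 = 24

Answer: 24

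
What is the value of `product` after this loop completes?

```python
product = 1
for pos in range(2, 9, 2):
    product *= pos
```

Product of even numbers 2 to 8
`product` takes the values: 1 → 2 → 8 → 48 → 384

Answer: 384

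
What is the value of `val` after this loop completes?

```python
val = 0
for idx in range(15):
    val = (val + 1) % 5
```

Increment mod 5, 15 times = 0
`val` takes the values: 0 → 1 → 2 → 3 → 4 → 0 → 1 → 2 → 3 → 4 → 0 → 1 → 2 → 3 → 4 → 0

Answer: 0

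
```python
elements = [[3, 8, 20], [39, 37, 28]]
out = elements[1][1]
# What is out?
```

Trace:
`elements = [[3, 8, 20], [39, 37, 28]]` → elements = [[3, 8, 20], [39, 37, 28]]
`out = elements[1][1]` → out = 37
So out = 37

Answer: 37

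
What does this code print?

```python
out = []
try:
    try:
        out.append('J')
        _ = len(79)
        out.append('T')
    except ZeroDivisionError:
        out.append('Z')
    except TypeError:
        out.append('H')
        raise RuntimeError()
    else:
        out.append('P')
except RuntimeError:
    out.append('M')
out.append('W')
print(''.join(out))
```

Execution trace: 'J' (try body) → 'H' (except TypeError) → 'M' (outer except RuntimeError) → 'W' (after the try/except). Output: JHMW

Answer: JHMW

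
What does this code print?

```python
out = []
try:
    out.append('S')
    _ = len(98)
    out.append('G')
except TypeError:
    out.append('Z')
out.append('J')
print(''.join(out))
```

Execution trace: 'S' (try body) → 'Z' (except TypeError) → 'J' (after the try/except). Output: SZJ

Answer: SZJ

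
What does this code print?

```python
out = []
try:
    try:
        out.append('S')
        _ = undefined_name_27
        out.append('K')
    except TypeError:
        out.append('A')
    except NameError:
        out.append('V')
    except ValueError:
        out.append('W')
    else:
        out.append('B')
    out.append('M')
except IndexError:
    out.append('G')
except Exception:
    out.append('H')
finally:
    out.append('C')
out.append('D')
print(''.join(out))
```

Execution trace: 'S' (inner try body) → 'V' (inner except NameError) → 'M' (try body, no exception) → 'C' (finally) → 'D' (after the try/except). Output: SVMCD

Answer: SVMCD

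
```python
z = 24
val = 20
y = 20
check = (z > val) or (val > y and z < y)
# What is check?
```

Trace:
`z = 24` → z = 24
`val = 20` → val = 20
`y = 20` → y = 20
`check = (z > val) or (val > y and z < y)` → check = True
So check = True

Answer: True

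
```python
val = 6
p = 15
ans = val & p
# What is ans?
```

Trace:
`val = 6` → val = 6
`p = 15` → p = 15
`ans = val & p` → ans = 6
So ans = 6

Answer: 6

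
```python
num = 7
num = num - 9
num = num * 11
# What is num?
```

Trace:
`num = 7` → num = 7
`num = num - 9` → num = -2
`num = num * 11` → num = -22
So num = -22

Answer: -22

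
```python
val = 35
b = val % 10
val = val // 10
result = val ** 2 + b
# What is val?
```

Trace:
`val = 35` → val = 35
`b = val % 10` → b = 5
`val = val // 10` → val = 3
`result = val ** 2 + b` → result = 14
So val = 3

Answer: 3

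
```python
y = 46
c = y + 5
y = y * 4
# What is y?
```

Trace:
`y = 46` → y = 46
`c = y + 5` → c = 51
`y = y * 4` → y = 184
So y = 184

Answer: 184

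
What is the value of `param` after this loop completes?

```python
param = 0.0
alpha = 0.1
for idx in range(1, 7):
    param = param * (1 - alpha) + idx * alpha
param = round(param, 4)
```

Moving average with lr=0.1
`param` takes the values: 0.0 → 0.1 → 0.29 → 0.561 → 0.9049 → 1.31441 → 1.782969 → 1.783

Answer: 1.783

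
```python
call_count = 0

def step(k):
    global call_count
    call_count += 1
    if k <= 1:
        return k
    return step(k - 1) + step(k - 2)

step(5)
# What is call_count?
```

Calls(k) = 1 + Calls(k-1) + Calls(k-2); Calls(0)=Calls(1)=1. For k=5 this gives 15.

Answer: 15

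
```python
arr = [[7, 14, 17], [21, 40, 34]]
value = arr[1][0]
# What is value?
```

Trace:
`arr = [[7, 14, 17], [21, 40, 34]]` → arr = [[7, 14, 17], [21, 40, 34]]
`value = arr[1][0]` → value = 21
So value = 21

Answer: 21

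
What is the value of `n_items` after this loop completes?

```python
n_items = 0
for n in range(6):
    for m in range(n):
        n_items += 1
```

Triangle number: 0+1+2+...+5
`n_items` takes the values: 0 → 1 → 2 → 3 → 4 → 5 → 6 → 7 → 8 → 9 → 10 → 11 → 12 → 13 → 14 → 15

Answer: 15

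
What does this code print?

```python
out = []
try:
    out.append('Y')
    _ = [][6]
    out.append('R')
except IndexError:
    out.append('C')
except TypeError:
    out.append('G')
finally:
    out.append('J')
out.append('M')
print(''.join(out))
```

Execution trace: 'Y' (try body) → 'C' (except IndexError) → 'J' (finally) → 'M' (after the try/except). Output: YCJM

Answer: YCJM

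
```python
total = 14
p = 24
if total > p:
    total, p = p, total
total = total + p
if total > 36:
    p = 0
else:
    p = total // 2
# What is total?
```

Trace:
`total = 14` → total = 14
`p = 24` → p = 24
`if total > p: ...` → total > p is False → no variable changes
`total = total + p` → total = 38
`if total > 36: ...` → total > 36 is True → p = 0
So total = 38

Answer: 38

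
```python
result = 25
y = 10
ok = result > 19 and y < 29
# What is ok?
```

Trace:
`result = 25` → result = 25
`y = 10` → y = 10
`ok = result > 19 and y < 29` → ok = True
So ok = True

Answer: True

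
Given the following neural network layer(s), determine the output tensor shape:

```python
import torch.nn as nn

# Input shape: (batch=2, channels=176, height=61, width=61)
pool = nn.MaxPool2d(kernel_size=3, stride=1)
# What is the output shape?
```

Input: (2, 176, 61, 61) -> Output: (2, 176, 59, 59)

Answer: (2, 176, 59, 59)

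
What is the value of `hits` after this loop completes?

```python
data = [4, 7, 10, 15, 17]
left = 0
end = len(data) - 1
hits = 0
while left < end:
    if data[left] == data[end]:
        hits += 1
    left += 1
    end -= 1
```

Count matching pairs from ends
`hits` takes the values: 0

Answer: 0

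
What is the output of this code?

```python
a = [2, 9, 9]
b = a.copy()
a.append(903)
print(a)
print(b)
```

Key concept: list.copy() creates independent copy.
Step by step:
`a = [2, 9, 9]` → a = [2, 9, 9]
`b = a.copy()` → b = [2, 9, 9]
`a.append(903)` → a = [2, 9, 9, 903]
`print(a)` → prints [2, 9, 9, 903]
`print(b)` → prints [2, 9, 9]

Answer:
[2, 9, 9, 903]
[2, 9, 9]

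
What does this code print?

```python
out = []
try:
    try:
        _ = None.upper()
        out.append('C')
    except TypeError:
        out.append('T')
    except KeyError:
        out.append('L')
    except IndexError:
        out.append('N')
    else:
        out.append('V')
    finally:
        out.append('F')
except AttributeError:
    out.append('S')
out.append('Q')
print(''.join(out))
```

Execution trace: 'F' (finally) → 'S' (outer except AttributeError) → 'Q' (after the try/except). Output: FSQ

Answer: FSQ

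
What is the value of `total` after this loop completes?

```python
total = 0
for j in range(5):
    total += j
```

Sum of 0 to 4 = 10
`total` takes the values: 0 → 1 → 3 → 6 → 10

Answer: 10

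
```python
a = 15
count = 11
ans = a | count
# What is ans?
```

Trace:
`a = 15` → a = 15
`count = 11` → count = 11
`ans = a | count` → ans = 15
So ans = 15

Answer: 15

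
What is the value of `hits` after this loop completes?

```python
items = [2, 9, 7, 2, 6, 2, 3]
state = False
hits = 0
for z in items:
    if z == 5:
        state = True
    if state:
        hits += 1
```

Count elements after first 5 in [2, 9, 7, 2, 6, 2, 3]
`hits` takes the values: 0

Answer: 0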